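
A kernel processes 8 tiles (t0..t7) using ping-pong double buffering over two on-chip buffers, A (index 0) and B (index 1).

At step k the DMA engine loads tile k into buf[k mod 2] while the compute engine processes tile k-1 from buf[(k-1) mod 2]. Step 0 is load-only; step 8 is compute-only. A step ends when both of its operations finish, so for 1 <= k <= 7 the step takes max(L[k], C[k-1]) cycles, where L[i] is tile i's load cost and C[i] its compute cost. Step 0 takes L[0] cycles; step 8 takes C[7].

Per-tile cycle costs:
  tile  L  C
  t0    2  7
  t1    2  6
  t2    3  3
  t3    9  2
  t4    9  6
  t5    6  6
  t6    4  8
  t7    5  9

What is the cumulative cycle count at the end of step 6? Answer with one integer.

end_cycle[6] = 45

  0. 2=2c; end=2; A:t0 B:-
  1. max(2,7)=7c; end=9; A:t0 B:t1
  2. max(3,6)=6c; end=15; A:t2 B:t1
  3. max(9,3)=9c; end=24; A:t2 B:t3
  4. max(9,2)=9c; end=33; A:t4 B:t3
  5. max(6,6)=6c; end=39; A:t4 B:t5
  6. max(4,6)=6c; end=45; A:t6 B:t5
  7. max(5,8)=8c; end=53; A:t6 B:t7
  8. 9=9c; end=62; A:t6 B:t7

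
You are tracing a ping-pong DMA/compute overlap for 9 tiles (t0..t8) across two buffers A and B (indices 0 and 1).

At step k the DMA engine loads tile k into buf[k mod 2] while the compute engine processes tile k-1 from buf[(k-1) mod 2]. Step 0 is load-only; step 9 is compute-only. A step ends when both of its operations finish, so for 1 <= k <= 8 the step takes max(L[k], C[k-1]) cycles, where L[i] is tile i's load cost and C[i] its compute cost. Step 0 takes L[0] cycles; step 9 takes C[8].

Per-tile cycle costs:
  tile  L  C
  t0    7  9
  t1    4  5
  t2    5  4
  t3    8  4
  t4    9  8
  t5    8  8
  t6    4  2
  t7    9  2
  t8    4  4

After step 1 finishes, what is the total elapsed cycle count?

end_cycle[1] = 16

k=0 load=t0/7c comp=- wait=7 total=7
k=1 load=t1/4c comp=t0/9c wait=9 total=16
k=2 load=t2/5c comp=t1/5c wait=5 total=21
k=3 load=t3/8c comp=t2/4c wait=8 total=29
k=4 load=t4/9c comp=t3/4c wait=9 total=38
k=5 load=t5/8c comp=t4/8c wait=8 total=46
k=6 load=t6/4c comp=t5/8c wait=8 total=54
k=7 load=t7/9c comp=t6/2c wait=9 total=63
k=8 load=t8/4c comp=t7/2c wait=4 total=67
k=9 load=- comp=t8/4c wait=4 total=71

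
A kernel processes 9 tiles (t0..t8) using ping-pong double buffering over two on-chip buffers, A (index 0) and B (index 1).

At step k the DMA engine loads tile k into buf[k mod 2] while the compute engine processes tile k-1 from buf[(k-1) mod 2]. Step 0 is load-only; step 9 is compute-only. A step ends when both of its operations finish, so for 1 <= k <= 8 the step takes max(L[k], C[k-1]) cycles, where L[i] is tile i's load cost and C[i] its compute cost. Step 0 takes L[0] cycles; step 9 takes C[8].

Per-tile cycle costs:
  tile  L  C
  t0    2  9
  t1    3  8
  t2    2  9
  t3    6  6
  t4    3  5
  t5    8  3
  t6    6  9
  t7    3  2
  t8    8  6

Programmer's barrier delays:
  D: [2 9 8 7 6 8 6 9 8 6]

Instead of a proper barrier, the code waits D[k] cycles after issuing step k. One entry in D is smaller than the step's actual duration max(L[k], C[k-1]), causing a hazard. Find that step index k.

hazard at step 3

k=0 barrier L[0]=2→2c, D[0]=2 ok
k=1 barrier max(L[1]=3,C[0]=9)→9c, D[1]=9 ok
k=2 barrier max(L[2]=2,C[1]=8)→8c, D[2]=8 ok
k=3 barrier max(L[3]=6,C[2]=9)→9c, D[3]=7 SHORT
k=4 barrier max(L[4]=3,C[3]=6)→6c, D[4]=6 ok
k=5 barrier max(L[5]=8,C[4]=5)→8c, D[5]=8 ok
k=6 barrier max(L[6]=6,C[5]=3)→6c, D[6]=6 ok
k=7 barrier max(L[7]=3,C[6]=9)→9c, D[7]=9 ok
k=8 barrier max(L[8]=8,C[7]=2)→8c, D[8]=8 ok
k=9 barrier C[8]=6→6c, D[9]=6 ok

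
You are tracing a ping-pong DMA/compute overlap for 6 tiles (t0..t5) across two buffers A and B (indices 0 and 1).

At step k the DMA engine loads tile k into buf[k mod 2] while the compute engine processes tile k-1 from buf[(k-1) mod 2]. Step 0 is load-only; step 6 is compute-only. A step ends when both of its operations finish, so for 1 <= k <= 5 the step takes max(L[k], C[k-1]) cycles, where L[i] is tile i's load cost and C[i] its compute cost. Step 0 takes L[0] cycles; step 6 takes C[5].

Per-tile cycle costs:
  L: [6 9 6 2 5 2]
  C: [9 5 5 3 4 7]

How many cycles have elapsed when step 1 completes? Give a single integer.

end_cycle[1] = 15

k=0 load=t0/6c comp=- wait=6 total=6
k=1 load=t1/9c comp=t0/9c wait=9 total=15
k=2 load=t2/6c comp=t1/5c wait=6 total=21
k=3 load=t3/2c comp=t2/5c wait=5 total=26
k=4 load=t4/5c comp=t3/3c wait=5 total=31
k=5 load=t5/2c comp=t4/4c wait=4 total=35
k=6 load=- comp=t5/7c wait=7 total=42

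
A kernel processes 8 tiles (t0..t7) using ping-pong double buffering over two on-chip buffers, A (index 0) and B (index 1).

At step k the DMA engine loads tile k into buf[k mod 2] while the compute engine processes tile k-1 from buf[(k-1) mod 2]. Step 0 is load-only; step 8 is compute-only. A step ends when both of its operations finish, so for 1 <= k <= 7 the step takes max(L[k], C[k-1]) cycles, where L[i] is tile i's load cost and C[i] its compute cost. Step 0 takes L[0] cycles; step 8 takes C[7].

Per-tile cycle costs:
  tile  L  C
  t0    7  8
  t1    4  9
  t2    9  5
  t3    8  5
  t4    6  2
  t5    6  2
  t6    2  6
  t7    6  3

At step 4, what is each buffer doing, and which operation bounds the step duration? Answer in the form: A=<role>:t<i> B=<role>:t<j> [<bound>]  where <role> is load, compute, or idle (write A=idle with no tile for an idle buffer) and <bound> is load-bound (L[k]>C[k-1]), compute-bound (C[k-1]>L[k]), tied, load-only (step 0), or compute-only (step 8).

step 0: L[0]=7 → dur=7, Σ=7 | A=load:t0 B=idle [load-only]
step 1: L[1]=4 C[0]=8 → dur=8, Σ=15 | A=compute:t0 B=load:t1 [compute-bound]
step 2: L[2]=9 C[1]=9 → dur=9, Σ=24 | A=load:t2 B=compute:t1 [tied]
step 3: L[3]=8 C[2]=5 → dur=8, Σ=32 | A=compute:t2 B=load:t3 [load-bound]
step 4: L[4]=6 C[3]=5 → dur=6, Σ=38 | A=load:t4 B=compute:t3 [load-bound]
step 5: L[5]=6 C[4]=2 → dur=6, Σ=44 | A=compute:t4 B=load:t5 [load-bound]
step 6: L[6]=2 C[5]=2 → dur=2, Σ=46 | A=load:t6 B=compute:t5 [tied]
step 7: L[7]=6 C[6]=6 → dur=6, Σ=52 | A=compute:t6 B=load:t7 [tied]
step 8: C[7]=3 → dur=3, Σ=55 | A=idle B=compute:t7 [compute-only]

step 4: A=load:t4 B=compute:t3 [load-bound]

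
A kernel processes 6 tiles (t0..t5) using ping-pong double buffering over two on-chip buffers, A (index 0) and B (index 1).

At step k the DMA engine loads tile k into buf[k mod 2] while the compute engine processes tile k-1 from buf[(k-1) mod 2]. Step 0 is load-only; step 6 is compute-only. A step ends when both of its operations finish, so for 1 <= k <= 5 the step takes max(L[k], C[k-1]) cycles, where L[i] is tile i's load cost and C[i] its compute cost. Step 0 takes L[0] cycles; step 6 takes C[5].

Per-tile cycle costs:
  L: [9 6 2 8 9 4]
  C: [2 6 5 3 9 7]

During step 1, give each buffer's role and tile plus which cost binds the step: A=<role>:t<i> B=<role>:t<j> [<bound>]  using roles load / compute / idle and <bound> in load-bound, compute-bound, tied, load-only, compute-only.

step 1: A=compute:t0 B=load:t1 [load-bound]

  0. 9=9c; end=9; A:t0 B:-
  1. max(6,2)=6c; end=15; A:t0 B:t1
  2. max(2,6)=6c; end=21; A:t2 B:t1
  3. max(8,5)=8c; end=29; A:t2 B:t3
  4. max(9,3)=9c; end=38; A:t4 B:t3
  5. max(4,9)=9c; end=47; A:t4 B:t5
  6. 7=7c; end=54; A:t4 B:t5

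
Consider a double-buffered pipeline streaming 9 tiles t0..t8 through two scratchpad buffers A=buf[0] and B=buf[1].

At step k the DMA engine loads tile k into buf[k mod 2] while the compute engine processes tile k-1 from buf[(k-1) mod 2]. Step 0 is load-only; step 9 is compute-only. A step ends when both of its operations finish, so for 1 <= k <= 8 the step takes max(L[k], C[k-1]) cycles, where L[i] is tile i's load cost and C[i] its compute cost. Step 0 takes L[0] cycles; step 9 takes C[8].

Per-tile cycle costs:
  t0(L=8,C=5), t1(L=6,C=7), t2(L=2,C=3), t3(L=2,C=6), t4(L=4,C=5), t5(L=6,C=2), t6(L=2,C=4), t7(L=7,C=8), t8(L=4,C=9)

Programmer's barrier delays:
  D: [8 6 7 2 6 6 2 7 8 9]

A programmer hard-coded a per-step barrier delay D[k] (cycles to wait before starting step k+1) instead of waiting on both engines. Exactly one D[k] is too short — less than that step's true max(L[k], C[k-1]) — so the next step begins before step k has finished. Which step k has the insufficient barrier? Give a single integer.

hazard at step 3

k=0 barrier L[0]=8→8c, D[0]=8 ok
k=1 barrier max(L[1]=6,C[0]=5)→6c, D[1]=6 ok
k=2 barrier max(L[2]=2,C[1]=7)→7c, D[2]=7 ok
k=3 barrier max(L[3]=2,C[2]=3)→3c, D[3]=2 SHORT
k=4 barrier max(L[4]=4,C[3]=6)→6c, D[4]=6 ok
k=5 barrier max(L[5]=6,C[4]=5)→6c, D[5]=6 ok
k=6 barrier max(L[6]=2,C[5]=2)→2c, D[6]=2 ok
k=7 barrier max(L[7]=7,C[6]=4)→7c, D[7]=7 ok
k=8 barrier max(L[8]=4,C[7]=8)→8c, D[8]=8 ok
k=9 barrier C[8]=9→9c, D[9]=9 ok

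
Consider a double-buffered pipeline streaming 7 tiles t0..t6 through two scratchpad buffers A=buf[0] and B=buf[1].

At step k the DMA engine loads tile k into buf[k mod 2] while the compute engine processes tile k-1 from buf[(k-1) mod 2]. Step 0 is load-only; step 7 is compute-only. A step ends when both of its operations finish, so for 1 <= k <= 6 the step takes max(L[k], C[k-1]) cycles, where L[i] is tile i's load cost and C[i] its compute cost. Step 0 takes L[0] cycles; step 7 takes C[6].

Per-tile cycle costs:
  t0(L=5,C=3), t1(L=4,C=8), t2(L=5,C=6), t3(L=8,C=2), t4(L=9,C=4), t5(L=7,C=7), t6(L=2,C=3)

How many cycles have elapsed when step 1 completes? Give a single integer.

end_cycle[1] = 9

step 0: L[0]=5 → dur=5, Σ=5 | A=load:t0 B=idle [load-only]
step 1: L[1]=4 C[0]=3 → dur=4, Σ=9 | A=compute:t0 B=load:t1 [load-bound]
step 2: L[2]=5 C[1]=8 → dur=8, Σ=17 | A=load:t2 B=compute:t1 [compute-bound]
step 3: L[3]=8 C[2]=6 → dur=8, Σ=25 | A=compute:t2 B=load:t3 [load-bound]
step 4: L[4]=9 C[3]=2 → dur=9, Σ=34 | A=load:t4 B=compute:t3 [load-bound]
step 5: L[5]=7 C[4]=4 → dur=7, Σ=41 | A=compute:t4 B=load:t5 [load-bound]
step 6: L[6]=2 C[5]=7 → dur=7, Σ=48 | A=load:t6 B=compute:t5 [compute-bound]
step 7: C[6]=3 → dur=3, Σ=51 | A=compute:t6 B=idle [compute-only]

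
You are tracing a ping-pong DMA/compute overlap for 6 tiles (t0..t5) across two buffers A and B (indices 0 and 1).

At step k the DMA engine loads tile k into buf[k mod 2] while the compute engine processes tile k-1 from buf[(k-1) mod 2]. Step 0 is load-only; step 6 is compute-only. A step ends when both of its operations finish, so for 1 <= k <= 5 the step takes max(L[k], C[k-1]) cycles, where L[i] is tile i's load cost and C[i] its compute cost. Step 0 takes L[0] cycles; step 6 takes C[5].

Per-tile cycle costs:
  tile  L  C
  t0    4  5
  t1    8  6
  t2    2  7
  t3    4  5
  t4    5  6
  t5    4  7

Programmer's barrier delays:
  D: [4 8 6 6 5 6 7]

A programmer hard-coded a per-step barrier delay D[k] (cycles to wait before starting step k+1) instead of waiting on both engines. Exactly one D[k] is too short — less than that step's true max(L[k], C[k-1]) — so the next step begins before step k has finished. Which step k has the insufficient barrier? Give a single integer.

hazard at step 3

[0] required=L[0]=4=4 vs D=4 ok
[1] required=max(L[1]=8,C[0]=5)=8 vs D=8 ok
[2] required=max(L[2]=2,C[1]=6)=6 vs D=6 ok
[3] required=max(L[3]=4,C[2]=7)=7 vs D=6 SHORT
[4] required=max(L[4]=5,C[3]=5)=5 vs D=5 ok
[5] required=max(L[5]=4,C[4]=6)=6 vs D=6 ok
[6] required=C[5]=7=7 vs D=7 ok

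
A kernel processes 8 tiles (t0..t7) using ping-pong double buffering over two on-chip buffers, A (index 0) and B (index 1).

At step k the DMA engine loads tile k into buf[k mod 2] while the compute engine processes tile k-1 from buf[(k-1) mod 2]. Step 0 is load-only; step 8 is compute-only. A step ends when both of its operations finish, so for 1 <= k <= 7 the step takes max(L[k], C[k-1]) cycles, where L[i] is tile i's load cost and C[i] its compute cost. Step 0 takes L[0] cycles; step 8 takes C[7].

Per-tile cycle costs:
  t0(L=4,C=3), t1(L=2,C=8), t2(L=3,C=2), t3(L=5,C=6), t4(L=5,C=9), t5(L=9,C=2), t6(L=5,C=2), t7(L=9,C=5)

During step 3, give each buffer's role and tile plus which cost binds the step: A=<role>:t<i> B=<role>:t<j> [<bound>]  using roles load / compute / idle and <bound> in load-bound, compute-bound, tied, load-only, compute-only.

step 3: A=compute:t2 B=load:t3 [load-bound]

k=0 load=t0/4c comp=- wait=4 total=4
k=1 load=t1/2c comp=t0/3c wait=3 total=7
k=2 load=t2/3c comp=t1/8c wait=8 total=15
k=3 load=t3/5c comp=t2/2c wait=5 total=20
k=4 load=t4/5c comp=t3/6c wait=6 total=26
k=5 load=t5/9c comp=t4/9c wait=9 total=35
k=6 load=t6/5c comp=t5/2c wait=5 total=40
k=7 load=t7/9c comp=t6/2c wait=9 total=49
k=8 load=- comp=t7/5c wait=5 total=54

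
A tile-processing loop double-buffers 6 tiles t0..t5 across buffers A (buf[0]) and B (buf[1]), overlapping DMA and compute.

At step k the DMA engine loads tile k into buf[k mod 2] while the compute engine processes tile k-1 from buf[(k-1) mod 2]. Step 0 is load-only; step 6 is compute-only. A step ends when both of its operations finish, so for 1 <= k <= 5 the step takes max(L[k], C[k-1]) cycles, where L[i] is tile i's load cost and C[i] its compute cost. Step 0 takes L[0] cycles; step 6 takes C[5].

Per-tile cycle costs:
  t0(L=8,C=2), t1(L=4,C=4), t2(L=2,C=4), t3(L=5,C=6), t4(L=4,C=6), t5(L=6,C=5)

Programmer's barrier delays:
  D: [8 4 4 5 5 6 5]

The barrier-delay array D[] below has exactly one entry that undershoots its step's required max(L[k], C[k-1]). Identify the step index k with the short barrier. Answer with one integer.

[0] required=L[0]=8=8 vs D=8 ok
[1] required=max(L[1]=4,C[0]=2)=4 vs D=4 ok
[2] required=max(L[2]=2,C[1]=4)=4 vs D=4 ok
[3] required=max(L[3]=5,C[2]=4)=5 vs D=5 ok
[4] required=max(L[4]=4,C[3]=6)=6 vs D=5 SHORT
[5] required=max(L[5]=6,C[4]=6)=6 vs D=6 ok
[6] required=C[5]=5=5 vs D=5 ok

hazard at step 4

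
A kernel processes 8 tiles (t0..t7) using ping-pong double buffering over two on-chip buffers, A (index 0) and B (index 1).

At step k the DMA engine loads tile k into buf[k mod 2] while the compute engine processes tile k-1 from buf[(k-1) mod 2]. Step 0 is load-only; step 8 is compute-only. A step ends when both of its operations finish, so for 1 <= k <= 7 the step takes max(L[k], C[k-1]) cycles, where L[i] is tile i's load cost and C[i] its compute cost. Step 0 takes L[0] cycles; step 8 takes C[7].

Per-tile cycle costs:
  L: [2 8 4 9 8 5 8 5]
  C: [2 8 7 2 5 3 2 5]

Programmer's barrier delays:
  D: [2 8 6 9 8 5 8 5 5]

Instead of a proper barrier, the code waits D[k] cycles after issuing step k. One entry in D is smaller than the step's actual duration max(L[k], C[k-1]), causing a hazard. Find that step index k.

hazard at step 2

step 0: need L[0]=2 = 2; D[0]=2 ok
step 1: need max(L[1]=8,C[0]=2) = 8; D[1]=8 ok
step 2: need max(L[2]=4,C[1]=8) = 8; D[2]=6 SHORT
step 3: need max(L[3]=9,C[2]=7) = 9; D[3]=9 ok
step 4: need max(L[4]=8,C[3]=2) = 8; D[4]=8 ok
step 5: need max(L[5]=5,C[4]=5) = 5; D[5]=5 ok
step 6: need max(L[6]=8,C[5]=3) = 8; D[6]=8 ok
step 7: need max(L[7]=5,C[6]=2) = 5; D[7]=5 ok
step 8: need C[7]=5 = 5; D[8]=5 ok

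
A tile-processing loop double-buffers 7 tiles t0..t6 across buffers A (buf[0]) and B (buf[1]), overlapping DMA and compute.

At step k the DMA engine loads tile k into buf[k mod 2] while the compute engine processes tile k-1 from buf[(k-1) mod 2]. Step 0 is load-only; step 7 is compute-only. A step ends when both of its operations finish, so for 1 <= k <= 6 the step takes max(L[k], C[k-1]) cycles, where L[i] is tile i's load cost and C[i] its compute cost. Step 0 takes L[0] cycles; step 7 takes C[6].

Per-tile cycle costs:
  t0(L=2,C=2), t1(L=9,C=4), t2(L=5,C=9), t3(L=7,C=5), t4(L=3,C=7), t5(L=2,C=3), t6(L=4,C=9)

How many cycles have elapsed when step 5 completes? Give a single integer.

end_cycle[5] = 37

[0] DMA t0→A (2c) ∥ CU idle ⇒ 2c, clock 2
[1] DMA t1→B (9c) ∥ CU A:t0 (2c) ⇒ 9c, clock 11
[2] DMA t2→A (5c) ∥ CU B:t1 (4c) ⇒ 5c, clock 16
[3] DMA t3→B (7c) ∥ CU A:t2 (9c) ⇒ 9c, clock 25
[4] DMA t4→A (3c) ∥ CU B:t3 (5c) ⇒ 5c, clock 30
[5] DMA t5→B (2c) ∥ CU A:t4 (7c) ⇒ 7c, clock 37
[6] DMA t6→A (4c) ∥ CU B:t5 (3c) ⇒ 4c, clock 41
[7] DMA idle ∥ CU A:t6 (9c) ⇒ 9c, clock 50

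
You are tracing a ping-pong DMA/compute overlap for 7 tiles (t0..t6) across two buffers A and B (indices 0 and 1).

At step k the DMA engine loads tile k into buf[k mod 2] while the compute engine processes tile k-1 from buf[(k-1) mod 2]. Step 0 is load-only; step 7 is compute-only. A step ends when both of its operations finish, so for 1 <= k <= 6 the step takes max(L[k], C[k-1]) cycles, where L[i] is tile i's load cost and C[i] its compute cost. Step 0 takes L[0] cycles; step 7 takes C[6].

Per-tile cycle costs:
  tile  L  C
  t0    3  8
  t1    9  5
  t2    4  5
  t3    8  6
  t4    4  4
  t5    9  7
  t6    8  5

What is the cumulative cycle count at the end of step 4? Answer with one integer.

end_cycle[4] = 31

[0] DMA t0→A (3c) ∥ CU idle ⇒ 3c, clock 3
[1] DMA t1→B (9c) ∥ CU A:t0 (8c) ⇒ 9c, clock 12
[2] DMA t2→A (4c) ∥ CU B:t1 (5c) ⇒ 5c, clock 17
[3] DMA t3→B (8c) ∥ CU A:t2 (5c) ⇒ 8c, clock 25
[4] DMA t4→A (4c) ∥ CU B:t3 (6c) ⇒ 6c, clock 31
[5] DMA t5→B (9c) ∥ CU A:t4 (4c) ⇒ 9c, clock 40
[6] DMA t6→A (8c) ∥ CU B:t5 (7c) ⇒ 8c, clock 48
[7] DMA idle ∥ CU A:t6 (5c) ⇒ 5c, clock 53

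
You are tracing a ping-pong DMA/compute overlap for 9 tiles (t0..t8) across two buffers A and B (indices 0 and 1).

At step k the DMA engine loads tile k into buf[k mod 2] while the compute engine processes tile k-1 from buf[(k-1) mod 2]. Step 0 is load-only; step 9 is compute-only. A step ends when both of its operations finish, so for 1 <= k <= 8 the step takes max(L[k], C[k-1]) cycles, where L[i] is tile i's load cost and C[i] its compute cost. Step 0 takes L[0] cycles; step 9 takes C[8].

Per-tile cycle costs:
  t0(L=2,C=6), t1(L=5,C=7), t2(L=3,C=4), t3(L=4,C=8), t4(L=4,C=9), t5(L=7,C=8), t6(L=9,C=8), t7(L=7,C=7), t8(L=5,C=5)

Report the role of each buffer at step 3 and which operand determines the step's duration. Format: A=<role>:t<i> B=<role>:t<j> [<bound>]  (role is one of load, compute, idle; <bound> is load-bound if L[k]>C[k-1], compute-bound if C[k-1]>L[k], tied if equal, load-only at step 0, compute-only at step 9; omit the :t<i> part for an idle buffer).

step 0: L[0]=2 → dur=2, Σ=2 | A=load:t0 B=idle [load-only]
step 1: L[1]=5 C[0]=6 → dur=6, Σ=8 | A=compute:t0 B=load:t1 [compute-bound]
step 2: L[2]=3 C[1]=7 → dur=7, Σ=15 | A=load:t2 B=compute:t1 [compute-bound]
step 3: L[3]=4 C[2]=4 → dur=4, Σ=19 | A=compute:t2 B=load:t3 [tied]
step 4: L[4]=4 C[3]=8 → dur=8, Σ=27 | A=load:t4 B=compute:t3 [compute-bound]
step 5: L[5]=7 C[4]=9 → dur=9, Σ=36 | A=compute:t4 B=load:t5 [compute-bound]
step 6: L[6]=9 C[5]=8 → dur=9, Σ=45 | A=load:t6 B=compute:t5 [load-bound]
step 7: L[7]=7 C[6]=8 → dur=8, Σ=53 | A=compute:t6 B=load:t7 [compute-bound]
step 8: L[8]=5 C[7]=7 → dur=7, Σ=60 | A=load:t8 B=compute:t7 [compute-bound]
step 9: C[8]=5 → dur=5, Σ=65 | A=compute:t8 B=idle [compute-only]

step 3: A=compute:t2 B=load:t3 [tied]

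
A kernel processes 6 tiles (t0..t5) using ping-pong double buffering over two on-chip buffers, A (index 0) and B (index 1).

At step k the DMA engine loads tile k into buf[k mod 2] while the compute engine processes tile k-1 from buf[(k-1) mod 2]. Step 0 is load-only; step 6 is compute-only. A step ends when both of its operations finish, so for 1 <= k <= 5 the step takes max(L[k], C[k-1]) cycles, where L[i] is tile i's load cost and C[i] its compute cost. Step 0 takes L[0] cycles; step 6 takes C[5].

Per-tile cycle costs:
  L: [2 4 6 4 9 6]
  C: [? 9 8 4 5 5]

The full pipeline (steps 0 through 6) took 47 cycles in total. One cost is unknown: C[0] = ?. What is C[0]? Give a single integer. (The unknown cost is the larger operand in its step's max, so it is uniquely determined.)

step 0 = dur = L[0]=2 = 2
step 1 = dur = max(L[1]=4, C[0]=?) = C[0]  (unknown; binding)
step 2 = dur = max(L[2]=6, C[1]=9) = 9
step 3 = dur = max(L[3]=4, C[2]=8) = 8
step 4 = dur = max(L[4]=9, C[3]=4) = 9
step 5 = dur = max(L[5]=6, C[4]=5) = 6
step 6 = dur = C[5]=5 = 5
sum of known step durations = 39
dur[1] = total - known = 47 - 39 = 8
C[0] is the binding max in step 1, so C[0] = dur[1] = 8

C[0] = 8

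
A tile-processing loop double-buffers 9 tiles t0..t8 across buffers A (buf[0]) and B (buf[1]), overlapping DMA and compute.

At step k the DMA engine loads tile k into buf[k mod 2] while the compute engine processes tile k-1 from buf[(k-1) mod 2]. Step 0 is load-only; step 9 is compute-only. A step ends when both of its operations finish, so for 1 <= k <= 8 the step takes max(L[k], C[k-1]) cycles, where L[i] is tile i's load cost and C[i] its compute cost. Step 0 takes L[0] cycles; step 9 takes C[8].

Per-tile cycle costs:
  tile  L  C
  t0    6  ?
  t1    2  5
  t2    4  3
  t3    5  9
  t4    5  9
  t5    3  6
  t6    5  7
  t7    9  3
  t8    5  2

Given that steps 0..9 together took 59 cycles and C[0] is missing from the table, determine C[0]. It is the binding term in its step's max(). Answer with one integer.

C[0] = 3

step 0 = dur = L[0]=6 = 6
step 1 = dur = max(L[1]=2, C[0]=?) = C[0]  (unknown; binding)
step 2 = dur = max(L[2]=4, C[1]=5) = 5
step 3 = dur = max(L[3]=5, C[2]=3) = 5
step 4 = dur = max(L[4]=5, C[3]=9) = 9
step 5 = dur = max(L[5]=3, C[4]=9) = 9
step 6 = dur = max(L[6]=5, C[5]=6) = 6
step 7 = dur = max(L[7]=9, C[6]=7) = 9
step 8 = dur = max(L[8]=5, C[7]=3) = 5
step 9 = dur = C[8]=2 = 2
sum of known step durations = 56
dur[1] = total - known = 59 - 56 = 3
C[0] is the binding max in step 1, so C[0] = dur[1] = 3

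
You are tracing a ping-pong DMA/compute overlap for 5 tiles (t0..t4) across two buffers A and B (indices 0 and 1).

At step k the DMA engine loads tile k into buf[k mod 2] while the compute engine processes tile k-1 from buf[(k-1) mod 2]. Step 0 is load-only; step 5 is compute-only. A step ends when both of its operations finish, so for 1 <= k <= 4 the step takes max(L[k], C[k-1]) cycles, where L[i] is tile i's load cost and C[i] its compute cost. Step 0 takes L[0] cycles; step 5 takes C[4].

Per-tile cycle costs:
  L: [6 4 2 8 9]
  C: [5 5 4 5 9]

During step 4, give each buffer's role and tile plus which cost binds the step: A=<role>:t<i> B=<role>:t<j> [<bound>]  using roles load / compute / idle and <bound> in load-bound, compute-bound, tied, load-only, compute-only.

step 4: A=load:t4 B=compute:t3 [load-bound]

[0] DMA t0→A (6c) ∥ CU idle ⇒ 6c, clock 6
[1] DMA t1→B (4c) ∥ CU A:t0 (5c) ⇒ 5c, clock 11
[2] DMA t2→A (2c) ∥ CU B:t1 (5c) ⇒ 5c, clock 16
[3] DMA t3→B (8c) ∥ CU A:t2 (4c) ⇒ 8c, clock 24
[4] DMA t4→A (9c) ∥ CU B:t3 (5c) ⇒ 9c, clock 33
[5] DMA idle ∥ CU A:t4 (9c) ⇒ 9c, clock 42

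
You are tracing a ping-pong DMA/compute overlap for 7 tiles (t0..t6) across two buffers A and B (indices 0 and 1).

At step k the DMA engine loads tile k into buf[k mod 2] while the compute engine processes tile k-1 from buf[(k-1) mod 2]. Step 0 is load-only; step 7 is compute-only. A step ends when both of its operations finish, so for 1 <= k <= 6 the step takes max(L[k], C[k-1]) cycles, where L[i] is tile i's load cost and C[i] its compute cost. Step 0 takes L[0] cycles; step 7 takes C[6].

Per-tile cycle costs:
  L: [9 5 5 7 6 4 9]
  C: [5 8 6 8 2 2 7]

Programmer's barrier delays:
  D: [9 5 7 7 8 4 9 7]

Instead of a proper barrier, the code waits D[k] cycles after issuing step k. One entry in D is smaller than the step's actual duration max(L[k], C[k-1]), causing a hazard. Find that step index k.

step 0: need L[0]=9 = 9; D[0]=9 ok
step 1: need max(L[1]=5,C[0]=5) = 5; D[1]=5 ok
step 2: need max(L[2]=5,C[1]=8) = 8; D[2]=7 SHORT
step 3: need max(L[3]=7,C[2]=6) = 7; D[3]=7 ok
step 4: need max(L[4]=6,C[3]=8) = 8; D[4]=8 ok
step 5: need max(L[5]=4,C[4]=2) = 4; D[5]=4 ok
step 6: need max(L[6]=9,C[5]=2) = 9; D[6]=9 ok
step 7: need C[6]=7 = 7; D[7]=7 ok

hazard at step 2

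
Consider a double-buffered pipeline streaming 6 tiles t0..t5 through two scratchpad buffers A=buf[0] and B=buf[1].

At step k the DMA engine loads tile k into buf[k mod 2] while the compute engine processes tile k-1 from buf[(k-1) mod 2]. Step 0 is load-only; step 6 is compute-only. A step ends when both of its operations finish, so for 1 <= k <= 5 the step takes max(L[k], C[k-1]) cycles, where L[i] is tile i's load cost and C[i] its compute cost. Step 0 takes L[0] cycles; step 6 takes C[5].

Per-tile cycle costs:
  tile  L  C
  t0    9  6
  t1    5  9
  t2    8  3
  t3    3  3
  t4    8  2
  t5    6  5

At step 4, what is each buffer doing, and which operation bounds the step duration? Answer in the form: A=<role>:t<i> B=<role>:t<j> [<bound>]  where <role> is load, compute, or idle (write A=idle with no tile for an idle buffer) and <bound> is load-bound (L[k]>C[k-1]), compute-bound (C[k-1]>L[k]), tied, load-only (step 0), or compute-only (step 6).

k=0 load=t0/9c comp=- wait=9 total=9
k=1 load=t1/5c comp=t0/6c wait=6 total=15
k=2 load=t2/8c comp=t1/9c wait=9 total=24
k=3 load=t3/3c comp=t2/3c wait=3 total=27
k=4 load=t4/8c comp=t3/3c wait=8 total=35
k=5 load=t5/6c comp=t4/2c wait=6 total=41
k=6 load=- comp=t5/5c wait=5 total=46

step 4: A=load:t4 B=compute:t3 [load-bound]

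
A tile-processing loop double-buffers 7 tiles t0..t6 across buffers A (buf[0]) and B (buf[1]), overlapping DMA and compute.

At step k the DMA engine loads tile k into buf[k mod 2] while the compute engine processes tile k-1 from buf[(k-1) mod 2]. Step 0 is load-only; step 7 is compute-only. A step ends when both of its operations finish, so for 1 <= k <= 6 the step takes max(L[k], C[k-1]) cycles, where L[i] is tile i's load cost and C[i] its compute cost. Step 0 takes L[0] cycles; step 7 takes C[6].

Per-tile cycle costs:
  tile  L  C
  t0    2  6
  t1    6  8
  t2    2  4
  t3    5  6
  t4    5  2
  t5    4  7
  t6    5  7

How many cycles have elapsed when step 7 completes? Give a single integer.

end_cycle[7] = 45

  0. 2=2c; end=2; A:t0 B:-
  1. max(6,6)=6c; end=8; A:t0 B:t1
  2. max(2,8)=8c; end=16; A:t2 B:t1
  3. max(5,4)=5c; end=21; A:t2 B:t3
  4. max(5,6)=6c; end=27; A:t4 B:t3
  5. max(4,2)=4c; end=31; A:t4 B:t5
  6. max(5,7)=7c; end=38; A:t6 B:t5
  7. 7=7c; end=45; A:t6 B:t5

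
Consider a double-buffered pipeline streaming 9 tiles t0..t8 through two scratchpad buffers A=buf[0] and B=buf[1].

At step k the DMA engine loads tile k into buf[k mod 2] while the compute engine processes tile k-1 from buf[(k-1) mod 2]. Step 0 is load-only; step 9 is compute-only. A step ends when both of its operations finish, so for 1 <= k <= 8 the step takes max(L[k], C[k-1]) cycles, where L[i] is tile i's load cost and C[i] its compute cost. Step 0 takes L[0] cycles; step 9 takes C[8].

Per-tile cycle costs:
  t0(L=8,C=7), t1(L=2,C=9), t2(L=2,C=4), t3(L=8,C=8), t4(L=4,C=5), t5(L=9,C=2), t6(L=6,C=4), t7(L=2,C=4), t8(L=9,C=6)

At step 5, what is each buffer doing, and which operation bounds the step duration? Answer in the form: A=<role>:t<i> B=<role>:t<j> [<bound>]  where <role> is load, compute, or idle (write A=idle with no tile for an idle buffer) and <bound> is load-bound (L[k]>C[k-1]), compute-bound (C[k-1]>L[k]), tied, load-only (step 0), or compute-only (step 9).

step 0: L[0]=8 → dur=8, Σ=8 | A=load:t0 B=idle [load-only]
step 1: L[1]=2 C[0]=7 → dur=7, Σ=15 | A=compute:t0 B=load:t1 [compute-bound]
step 2: L[2]=2 C[1]=9 → dur=9, Σ=24 | A=load:t2 B=compute:t1 [compute-bound]
step 3: L[3]=8 C[2]=4 → dur=8, Σ=32 | A=compute:t2 B=load:t3 [load-bound]
step 4: L[4]=4 C[3]=8 → dur=8, Σ=40 | A=load:t4 B=compute:t3 [compute-bound]
step 5: L[5]=9 C[4]=5 → dur=9, Σ=49 | A=compute:t4 B=load:t5 [load-bound]
step 6: L[6]=6 C[5]=2 → dur=6, Σ=55 | A=load:t6 B=compute:t5 [load-bound]
step 7: L[7]=2 C[6]=4 → dur=4, Σ=59 | A=compute:t6 B=load:t7 [compute-bound]
step 8: L[8]=9 C[7]=4 → dur=9, Σ=68 | A=load:t8 B=compute:t7 [load-bound]
step 9: C[8]=6 → dur=6, Σ=74 | A=compute:t8 B=idle [compute-only]

step 5: A=compute:t4 B=load:t5 [load-bound]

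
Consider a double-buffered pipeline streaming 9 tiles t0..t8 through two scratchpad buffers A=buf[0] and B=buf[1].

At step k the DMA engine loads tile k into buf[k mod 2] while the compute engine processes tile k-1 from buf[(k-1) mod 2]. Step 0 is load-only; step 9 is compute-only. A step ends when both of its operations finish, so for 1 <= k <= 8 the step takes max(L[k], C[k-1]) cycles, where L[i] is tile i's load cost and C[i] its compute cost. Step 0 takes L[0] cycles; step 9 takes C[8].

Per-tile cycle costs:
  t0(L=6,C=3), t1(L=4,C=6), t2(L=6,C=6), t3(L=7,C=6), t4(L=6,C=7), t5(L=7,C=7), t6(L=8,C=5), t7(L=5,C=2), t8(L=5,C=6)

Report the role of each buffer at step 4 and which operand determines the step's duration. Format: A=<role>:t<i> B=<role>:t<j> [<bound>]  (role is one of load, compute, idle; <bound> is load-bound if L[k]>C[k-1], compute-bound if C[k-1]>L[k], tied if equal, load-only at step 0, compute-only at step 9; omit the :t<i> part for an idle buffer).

[0] DMA t0→A (6c) ∥ CU idle ⇒ 6c, clock 6
[1] DMA t1→B (4c) ∥ CU A:t0 (3c) ⇒ 4c, clock 10
[2] DMA t2→A (6c) ∥ CU B:t1 (6c) ⇒ 6c, clock 16
[3] DMA t3→B (7c) ∥ CU A:t2 (6c) ⇒ 7c, clock 23
[4] DMA t4→A (6c) ∥ CU B:t3 (6c) ⇒ 6c, clock 29
[5] DMA t5→B (7c) ∥ CU A:t4 (7c) ⇒ 7c, clock 36
[6] DMA t6→A (8c) ∥ CU B:t5 (7c) ⇒ 8c, clock 44
[7] DMA t7→B (5c) ∥ CU A:t6 (5c) ⇒ 5c, clock 49
[8] DMA t8→A (5c) ∥ CU B:t7 (2c) ⇒ 5c, clock 54
[9] DMA idle ∥ CU A:t8 (6c) ⇒ 6c, clock 60

step 4: A=load:t4 B=compute:t3 [tied]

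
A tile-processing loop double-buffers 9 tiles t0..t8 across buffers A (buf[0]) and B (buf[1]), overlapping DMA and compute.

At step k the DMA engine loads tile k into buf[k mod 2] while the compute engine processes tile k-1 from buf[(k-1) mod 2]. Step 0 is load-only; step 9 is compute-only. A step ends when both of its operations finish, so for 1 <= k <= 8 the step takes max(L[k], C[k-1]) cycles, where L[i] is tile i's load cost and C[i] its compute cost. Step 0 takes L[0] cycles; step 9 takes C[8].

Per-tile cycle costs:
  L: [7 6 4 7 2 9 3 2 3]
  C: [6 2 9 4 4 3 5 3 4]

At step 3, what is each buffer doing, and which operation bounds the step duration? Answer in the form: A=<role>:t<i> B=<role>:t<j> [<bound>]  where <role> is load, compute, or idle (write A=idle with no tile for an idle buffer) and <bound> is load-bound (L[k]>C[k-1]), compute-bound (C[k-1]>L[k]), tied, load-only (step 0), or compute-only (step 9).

step 3: A=compute:t2 B=load:t3 [compute-bound]

[0] DMA t0→A (7c) ∥ CU idle ⇒ 7c, clock 7
[1] DMA t1→B (6c) ∥ CU A:t0 (6c) ⇒ 6c, clock 13
[2] DMA t2→A (4c) ∥ CU B:t1 (2c) ⇒ 4c, clock 17
[3] DMA t3→B (7c) ∥ CU A:t2 (9c) ⇒ 9c, clock 26
[4] DMA t4→A (2c) ∥ CU B:t3 (4c) ⇒ 4c, clock 30
[5] DMA t5→B (9c) ∥ CU A:t4 (4c) ⇒ 9c, clock 39
[6] DMA t6→A (3c) ∥ CU B:t5 (3c) ⇒ 3c, clock 42
[7] DMA t7→B (2c) ∥ CU A:t6 (5c) ⇒ 5c, clock 47
[8] DMA t8→A (3c) ∥ CU B:t7 (3c) ⇒ 3c, clock 50
[9] DMA idle ∥ CU A:t8 (4c) ⇒ 4c, clock 54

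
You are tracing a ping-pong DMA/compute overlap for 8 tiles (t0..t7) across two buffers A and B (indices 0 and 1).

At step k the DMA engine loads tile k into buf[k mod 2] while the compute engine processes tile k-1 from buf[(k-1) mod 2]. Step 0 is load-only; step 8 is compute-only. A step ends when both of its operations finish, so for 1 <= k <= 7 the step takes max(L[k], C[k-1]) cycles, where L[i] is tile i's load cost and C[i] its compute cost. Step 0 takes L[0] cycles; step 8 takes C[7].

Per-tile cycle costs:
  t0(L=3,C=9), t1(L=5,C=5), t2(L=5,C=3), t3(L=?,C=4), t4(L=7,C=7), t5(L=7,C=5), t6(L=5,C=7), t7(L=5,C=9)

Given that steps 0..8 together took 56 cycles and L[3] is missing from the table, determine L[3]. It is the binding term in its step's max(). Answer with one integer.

L[3] = 4

step 0 | dur = L[0]=3 = 3
step 1 | dur = max(L[1]=5, C[0]=9) = 9
step 2 | dur = max(L[2]=5, C[1]=5) = 5
step 3 | dur = max(L[3]=?, C[2]=3) = L[3]  (unknown; binding)
step 4 | dur = max(L[4]=7, C[3]=4) = 7
step 5 | dur = max(L[5]=7, C[4]=7) = 7
step 6 | dur = max(L[6]=5, C[5]=5) = 5
step 7 | dur = max(L[7]=5, C[6]=7) = 7
step 8 | dur = C[7]=9 = 9
sum of known step durations = 52
dur[3] = total - known = 56 - 52 = 4
L[3] is the binding max in step 3, so L[3] = dur[3] = 4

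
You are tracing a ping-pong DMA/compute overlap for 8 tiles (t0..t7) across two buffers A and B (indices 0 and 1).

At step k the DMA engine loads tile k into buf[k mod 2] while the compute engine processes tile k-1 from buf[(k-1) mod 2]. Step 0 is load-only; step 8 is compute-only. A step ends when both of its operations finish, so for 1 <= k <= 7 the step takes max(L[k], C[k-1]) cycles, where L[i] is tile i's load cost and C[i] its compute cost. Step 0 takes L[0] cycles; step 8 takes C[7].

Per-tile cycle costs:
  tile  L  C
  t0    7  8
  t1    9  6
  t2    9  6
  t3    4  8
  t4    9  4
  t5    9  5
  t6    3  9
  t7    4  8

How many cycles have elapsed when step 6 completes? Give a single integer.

  0. 7=7c; end=7; A:t0 B:-
  1. max(9,8)=9c; end=16; A:t0 B:t1
  2. max(9,6)=9c; end=25; A:t2 B:t1
  3. max(4,6)=6c; end=31; A:t2 B:t3
  4. max(9,8)=9c; end=40; A:t4 B:t3
  5. max(9,4)=9c; end=49; A:t4 B:t5
  6. max(3,5)=5c; end=54; A:t6 B:t5
  7. max(4,9)=9c; end=63; A:t6 B:t7
  8. 8=8c; end=71; A:t6 B:t7

end_cycle[6] = 54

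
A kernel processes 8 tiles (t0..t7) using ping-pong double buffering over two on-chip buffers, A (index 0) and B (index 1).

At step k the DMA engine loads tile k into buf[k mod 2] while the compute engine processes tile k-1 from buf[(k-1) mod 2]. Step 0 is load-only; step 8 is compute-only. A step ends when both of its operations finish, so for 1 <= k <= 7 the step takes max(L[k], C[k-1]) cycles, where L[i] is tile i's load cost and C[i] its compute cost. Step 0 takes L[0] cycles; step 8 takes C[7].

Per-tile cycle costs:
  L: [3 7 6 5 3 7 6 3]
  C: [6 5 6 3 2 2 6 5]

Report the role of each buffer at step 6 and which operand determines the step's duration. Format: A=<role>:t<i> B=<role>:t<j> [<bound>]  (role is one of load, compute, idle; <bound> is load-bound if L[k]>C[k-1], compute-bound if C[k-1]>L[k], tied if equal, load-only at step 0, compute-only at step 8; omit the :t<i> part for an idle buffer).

step 6: A=load:t6 B=compute:t5 [load-bound]

  0. 3=3c; end=3; A:t0 B:-
  1. max(7,6)=7c; end=10; A:t0 B:t1
  2. max(6,5)=6c; end=16; A:t2 B:t1
  3. max(5,6)=6c; end=22; A:t2 B:t3
  4. max(3,3)=3c; end=25; A:t4 B:t3
  5. max(7,2)=7c; end=32; A:t4 B:t5
  6. max(6,2)=6c; end=38; A:t6 B:t5
  7. max(3,6)=6c; end=44; A:t6 B:t7
  8. 5=5c; end=49; A:t6 B:t7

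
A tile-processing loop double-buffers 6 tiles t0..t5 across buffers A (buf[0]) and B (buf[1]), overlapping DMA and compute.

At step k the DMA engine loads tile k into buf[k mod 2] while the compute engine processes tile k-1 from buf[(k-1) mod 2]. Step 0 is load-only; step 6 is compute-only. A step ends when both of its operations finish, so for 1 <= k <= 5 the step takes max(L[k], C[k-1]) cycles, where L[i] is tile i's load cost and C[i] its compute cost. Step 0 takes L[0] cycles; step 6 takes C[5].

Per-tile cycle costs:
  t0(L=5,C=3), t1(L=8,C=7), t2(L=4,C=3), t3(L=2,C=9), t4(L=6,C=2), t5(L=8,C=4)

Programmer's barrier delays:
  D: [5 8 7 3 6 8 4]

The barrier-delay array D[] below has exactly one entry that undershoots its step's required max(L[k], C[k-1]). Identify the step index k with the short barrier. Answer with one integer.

step 0: need L[0]=5 = 5; D[0]=5 ok
step 1: need max(L[1]=8,C[0]=3) = 8; D[1]=8 ok
step 2: need max(L[2]=4,C[1]=7) = 7; D[2]=7 ok
step 3: need max(L[3]=2,C[2]=3) = 3; D[3]=3 ok
step 4: need max(L[4]=6,C[3]=9) = 9; D[4]=6 SHORT
step 5: need max(L[5]=8,C[4]=2) = 8; D[5]=8 ok
step 6: need C[5]=4 = 4; D[6]=4 ok

hazard at step 4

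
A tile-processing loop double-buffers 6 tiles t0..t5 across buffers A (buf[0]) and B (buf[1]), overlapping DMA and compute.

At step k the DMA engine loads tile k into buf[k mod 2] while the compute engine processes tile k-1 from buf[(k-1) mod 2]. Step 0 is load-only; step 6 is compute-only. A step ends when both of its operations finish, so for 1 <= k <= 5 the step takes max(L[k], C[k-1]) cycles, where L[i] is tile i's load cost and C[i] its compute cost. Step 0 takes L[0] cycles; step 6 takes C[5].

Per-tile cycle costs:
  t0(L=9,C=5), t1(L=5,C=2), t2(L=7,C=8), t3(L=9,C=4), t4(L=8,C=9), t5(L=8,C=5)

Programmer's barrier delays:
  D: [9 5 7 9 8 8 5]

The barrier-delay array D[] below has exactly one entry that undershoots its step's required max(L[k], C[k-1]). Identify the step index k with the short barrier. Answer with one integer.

hazard at step 5

step 0: need L[0]=9 = 9; D[0]=9 ok
step 1: need max(L[1]=5,C[0]=5) = 5; D[1]=5 ok
step 2: need max(L[2]=7,C[1]=2) = 7; D[2]=7 ok
step 3: need max(L[3]=9,C[2]=8) = 9; D[3]=9 ok
step 4: need max(L[4]=8,C[3]=4) = 8; D[4]=8 ok
step 5: need max(L[5]=8,C[4]=9) = 9; D[5]=8 SHORT
step 6: need C[5]=5 = 5; D[6]=5 ok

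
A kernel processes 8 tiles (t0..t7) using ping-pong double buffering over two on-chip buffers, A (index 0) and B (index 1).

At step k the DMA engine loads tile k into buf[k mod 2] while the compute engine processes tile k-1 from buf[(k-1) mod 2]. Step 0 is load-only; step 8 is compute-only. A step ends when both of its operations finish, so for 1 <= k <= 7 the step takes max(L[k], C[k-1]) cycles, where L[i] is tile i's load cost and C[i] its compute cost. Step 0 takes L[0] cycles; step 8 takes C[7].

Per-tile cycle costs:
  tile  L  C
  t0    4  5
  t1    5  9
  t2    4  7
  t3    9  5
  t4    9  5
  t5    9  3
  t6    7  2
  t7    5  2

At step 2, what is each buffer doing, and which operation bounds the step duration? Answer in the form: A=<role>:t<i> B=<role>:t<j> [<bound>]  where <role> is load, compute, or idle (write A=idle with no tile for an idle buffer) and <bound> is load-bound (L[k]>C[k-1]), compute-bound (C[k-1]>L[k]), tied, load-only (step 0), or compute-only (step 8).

[0] DMA t0→A (4c) ∥ CU idle ⇒ 4c, clock 4
[1] DMA t1→B (5c) ∥ CU A:t0 (5c) ⇒ 5c, clock 9
[2] DMA t2→A (4c) ∥ CU B:t1 (9c) ⇒ 9c, clock 18
[3] DMA t3→B (9c) ∥ CU A:t2 (7c) ⇒ 9c, clock 27
[4] DMA t4→A (9c) ∥ CU B:t3 (5c) ⇒ 9c, clock 36
[5] DMA t5→B (9c) ∥ CU A:t4 (5c) ⇒ 9c, clock 45
[6] DMA t6→A (7c) ∥ CU B:t5 (3c) ⇒ 7c, clock 52
[7] DMA t7→B (5c) ∥ CU A:t6 (2c) ⇒ 5c, clock 57
[8] DMA idle ∥ CU B:t7 (2c) ⇒ 2c, clock 59

step 2: A=load:t2 B=compute:t1 [compute-bound]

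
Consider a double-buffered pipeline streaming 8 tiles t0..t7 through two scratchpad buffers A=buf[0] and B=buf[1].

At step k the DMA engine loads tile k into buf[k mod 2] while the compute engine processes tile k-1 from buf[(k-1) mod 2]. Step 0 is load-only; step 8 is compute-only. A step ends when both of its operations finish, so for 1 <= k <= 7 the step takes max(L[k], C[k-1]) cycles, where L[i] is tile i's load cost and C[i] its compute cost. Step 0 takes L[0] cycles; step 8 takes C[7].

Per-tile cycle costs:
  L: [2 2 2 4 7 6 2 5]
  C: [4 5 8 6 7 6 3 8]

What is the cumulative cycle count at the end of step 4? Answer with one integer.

step 0: L[0]=2 → dur=2, Σ=2 | A=load:t0 B=idle [load-only]
step 1: L[1]=2 C[0]=4 → dur=4, Σ=6 | A=compute:t0 B=load:t1 [compute-bound]
step 2: L[2]=2 C[1]=5 → dur=5, Σ=11 | A=load:t2 B=compute:t1 [compute-bound]
step 3: L[3]=4 C[2]=8 → dur=8, Σ=19 | A=compute:t2 B=load:t3 [compute-bound]
step 4: L[4]=7 C[3]=6 → dur=7, Σ=26 | A=load:t4 B=compute:t3 [load-bound]
step 5: L[5]=6 C[4]=7 → dur=7, Σ=33 | A=compute:t4 B=load:t5 [compute-bound]
step 6: L[6]=2 C[5]=6 → dur=6, Σ=39 | A=load:t6 B=compute:t5 [compute-bound]
step 7: L[7]=5 C[6]=3 → dur=5, Σ=44 | A=compute:t6 B=load:t7 [load-bound]
step 8: C[7]=8 → dur=8, Σ=52 | A=idle B=compute:t7 [compute-only]

end_cycle[4] = 26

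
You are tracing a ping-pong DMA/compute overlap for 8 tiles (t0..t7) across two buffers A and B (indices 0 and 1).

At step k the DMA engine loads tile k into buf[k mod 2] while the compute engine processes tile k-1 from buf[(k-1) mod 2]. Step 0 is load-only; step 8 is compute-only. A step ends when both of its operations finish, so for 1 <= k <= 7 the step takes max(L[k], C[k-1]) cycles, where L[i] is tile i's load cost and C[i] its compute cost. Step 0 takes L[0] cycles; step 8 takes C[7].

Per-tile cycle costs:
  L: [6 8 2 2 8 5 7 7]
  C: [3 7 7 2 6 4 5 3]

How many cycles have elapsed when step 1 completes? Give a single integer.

  0. 6=6c; end=6; A:t0 B:-
  1. max(8,3)=8c; end=14; A:t0 B:t1
  2. max(2,7)=7c; end=21; A:t2 B:t1
  3. max(2,7)=7c; end=28; A:t2 B:t3
  4. max(8,2)=8c; end=36; A:t4 B:t3
  5. max(5,6)=6c; end=42; A:t4 B:t5
  6. max(7,4)=7c; end=49; A:t6 B:t5
  7. max(7,5)=7c; end=56; A:t6 B:t7
  8. 3=3c; end=59; A:t6 B:t7

end_cycle[1] = 14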